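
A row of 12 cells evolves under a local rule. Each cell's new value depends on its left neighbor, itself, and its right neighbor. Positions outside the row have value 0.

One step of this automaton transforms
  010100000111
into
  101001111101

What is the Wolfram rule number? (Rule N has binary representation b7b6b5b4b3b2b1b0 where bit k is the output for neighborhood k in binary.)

position 10: 111 → 0  (bit 7 = 0)
position 11: 110 → 1  (bit 6 = 1)
position 2: 101 → 1  (bit 5 = 1)
position 4: 100 → 0  (bit 4 = 0)
position 9: 011 → 1  (bit 3 = 1)
position 1: 010 → 0  (bit 2 = 0)
position 0: 001 → 1  (bit 1 = 1)
position 5: 000 → 1  (bit 0 = 1)
bits b7..b0 = 01101011 = 107

107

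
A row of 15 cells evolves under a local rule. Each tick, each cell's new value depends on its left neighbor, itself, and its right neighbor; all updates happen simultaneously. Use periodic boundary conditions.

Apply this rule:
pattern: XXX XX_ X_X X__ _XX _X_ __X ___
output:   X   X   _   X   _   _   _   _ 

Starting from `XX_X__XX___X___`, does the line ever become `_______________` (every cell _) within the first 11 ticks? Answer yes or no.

no

_X__X__XX___X__
__X__X__XX___X_
___X__X__XX___X
X___X__X__XX___
_X___X__X__XX__
__X___X__X__XX_
___X___X__X__XX
X___X___X__X__X
XX___X___X__X__
_XX___X___X__X_
__XX___X___X__X
tick 11 is __XX___X___X__X, still not uniform _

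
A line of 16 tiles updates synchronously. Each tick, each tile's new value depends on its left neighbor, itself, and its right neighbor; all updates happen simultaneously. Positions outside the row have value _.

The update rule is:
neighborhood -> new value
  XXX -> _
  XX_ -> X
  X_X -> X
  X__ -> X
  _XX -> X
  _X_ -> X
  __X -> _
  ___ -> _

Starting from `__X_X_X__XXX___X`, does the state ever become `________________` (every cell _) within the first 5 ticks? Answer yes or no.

__XXXXXX_X_XX__X
__X____XXXXXXX_X
__XX___X_____XXX
__XXX__XX____X_X
__X_XX_XXX___XXX
tick 5 is __X_XX_XXX___XXX, still not uniform _

no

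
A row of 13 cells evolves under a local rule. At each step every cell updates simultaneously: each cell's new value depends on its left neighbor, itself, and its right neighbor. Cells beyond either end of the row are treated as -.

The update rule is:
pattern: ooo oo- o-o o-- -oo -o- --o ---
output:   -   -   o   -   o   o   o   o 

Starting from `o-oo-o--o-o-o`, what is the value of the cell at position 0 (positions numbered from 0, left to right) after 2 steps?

step 1: ooo-oo-oooooo
step 2: o--oo-oo-----
position 0 holds o

o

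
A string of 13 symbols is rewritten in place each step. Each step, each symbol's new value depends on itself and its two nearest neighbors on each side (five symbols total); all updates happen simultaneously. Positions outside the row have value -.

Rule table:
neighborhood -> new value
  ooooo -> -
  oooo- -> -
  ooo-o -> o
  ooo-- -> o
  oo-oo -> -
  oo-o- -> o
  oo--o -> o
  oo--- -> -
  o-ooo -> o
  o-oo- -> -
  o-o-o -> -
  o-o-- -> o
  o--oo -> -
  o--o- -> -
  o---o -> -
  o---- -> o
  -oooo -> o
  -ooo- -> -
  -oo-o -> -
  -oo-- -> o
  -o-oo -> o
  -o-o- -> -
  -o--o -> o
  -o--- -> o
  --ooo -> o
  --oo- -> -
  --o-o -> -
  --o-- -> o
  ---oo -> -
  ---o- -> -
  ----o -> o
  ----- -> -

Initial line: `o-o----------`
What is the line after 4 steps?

step 1: --ooo--------
step 2: o-o-o-o------
step 3: ------ooo----
step 4: ----o-o-o-o--

----o-o-o-o--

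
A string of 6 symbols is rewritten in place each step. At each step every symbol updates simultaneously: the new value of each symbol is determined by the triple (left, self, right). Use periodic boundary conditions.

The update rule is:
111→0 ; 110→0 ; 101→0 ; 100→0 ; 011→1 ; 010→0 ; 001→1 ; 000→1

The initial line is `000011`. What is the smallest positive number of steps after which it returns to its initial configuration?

6

011110
110000
100111
001100
111001
000011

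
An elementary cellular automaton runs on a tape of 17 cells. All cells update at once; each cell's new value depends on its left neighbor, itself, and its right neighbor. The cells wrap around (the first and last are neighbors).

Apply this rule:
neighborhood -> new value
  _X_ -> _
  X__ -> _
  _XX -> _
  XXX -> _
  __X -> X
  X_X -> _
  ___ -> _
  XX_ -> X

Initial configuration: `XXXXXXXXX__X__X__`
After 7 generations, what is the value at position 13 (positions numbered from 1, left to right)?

________X_X__X__X
_______X____X__X_
______X____X__X__
_____X____X__X___
____X____X__X____
___X____X__X_____
__X____X__X______
position 13 holds _

_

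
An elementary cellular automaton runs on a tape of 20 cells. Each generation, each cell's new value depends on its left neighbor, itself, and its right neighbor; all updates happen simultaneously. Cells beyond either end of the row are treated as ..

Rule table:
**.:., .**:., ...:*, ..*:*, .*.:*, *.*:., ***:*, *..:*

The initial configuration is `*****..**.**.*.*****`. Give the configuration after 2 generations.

*.*....*********.*.*

.***.**......*..***.
*.*....*********.*.*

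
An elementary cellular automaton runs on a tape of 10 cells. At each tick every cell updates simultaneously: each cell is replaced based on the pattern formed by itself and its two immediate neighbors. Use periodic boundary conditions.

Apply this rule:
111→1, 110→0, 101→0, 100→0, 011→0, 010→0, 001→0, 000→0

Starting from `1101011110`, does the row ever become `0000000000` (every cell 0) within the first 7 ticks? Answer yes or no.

yes

0000001100
0000000000
all cells are 0 at tick 2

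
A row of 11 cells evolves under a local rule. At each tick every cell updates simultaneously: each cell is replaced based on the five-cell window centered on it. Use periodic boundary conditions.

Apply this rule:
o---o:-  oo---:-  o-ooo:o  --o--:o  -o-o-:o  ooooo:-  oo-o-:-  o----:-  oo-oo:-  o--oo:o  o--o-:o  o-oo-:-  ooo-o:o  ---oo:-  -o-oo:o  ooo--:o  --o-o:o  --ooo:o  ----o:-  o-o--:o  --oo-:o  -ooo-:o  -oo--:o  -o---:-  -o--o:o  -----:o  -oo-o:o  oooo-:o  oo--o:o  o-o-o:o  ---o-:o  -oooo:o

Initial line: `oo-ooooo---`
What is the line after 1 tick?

oo-oo-oo---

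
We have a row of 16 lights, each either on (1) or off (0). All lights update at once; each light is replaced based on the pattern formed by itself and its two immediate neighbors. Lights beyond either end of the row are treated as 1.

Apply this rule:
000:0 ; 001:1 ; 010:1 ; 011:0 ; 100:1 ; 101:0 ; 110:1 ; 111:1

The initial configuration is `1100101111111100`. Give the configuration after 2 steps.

1111111011111111

1111100111111111
1111111011111111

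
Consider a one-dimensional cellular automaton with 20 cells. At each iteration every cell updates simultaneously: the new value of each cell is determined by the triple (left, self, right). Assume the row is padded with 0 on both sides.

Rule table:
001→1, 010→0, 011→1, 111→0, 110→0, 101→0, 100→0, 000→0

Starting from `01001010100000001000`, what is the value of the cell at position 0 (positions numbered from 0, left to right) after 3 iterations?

iteration 1: 10010000000000010000
iteration 2: 00100000000000100000
iteration 3: 01000000000001000000
position 0 holds 0

0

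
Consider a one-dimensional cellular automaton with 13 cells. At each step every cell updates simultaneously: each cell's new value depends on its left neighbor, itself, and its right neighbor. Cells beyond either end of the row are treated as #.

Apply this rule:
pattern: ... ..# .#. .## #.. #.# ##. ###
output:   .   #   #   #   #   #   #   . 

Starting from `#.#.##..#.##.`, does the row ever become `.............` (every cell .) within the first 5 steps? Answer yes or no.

yes

step 1: #############
step 2: .............
all cells are . at step 2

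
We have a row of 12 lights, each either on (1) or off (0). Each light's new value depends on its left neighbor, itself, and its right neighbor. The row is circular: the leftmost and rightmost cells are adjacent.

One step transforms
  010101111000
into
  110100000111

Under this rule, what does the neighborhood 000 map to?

At position 10 the neighborhood is 000; the next row has 1 there.

1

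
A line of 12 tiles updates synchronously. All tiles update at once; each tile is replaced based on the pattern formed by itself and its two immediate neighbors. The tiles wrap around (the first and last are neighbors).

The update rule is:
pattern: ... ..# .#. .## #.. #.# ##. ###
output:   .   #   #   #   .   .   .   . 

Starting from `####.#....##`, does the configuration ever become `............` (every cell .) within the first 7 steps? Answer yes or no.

no

.....#...##.
....##..##..
...##..##...
..##..##....
.##..##.....
##..##......
#..##......#
step 7 is #..##......#, still not uniform .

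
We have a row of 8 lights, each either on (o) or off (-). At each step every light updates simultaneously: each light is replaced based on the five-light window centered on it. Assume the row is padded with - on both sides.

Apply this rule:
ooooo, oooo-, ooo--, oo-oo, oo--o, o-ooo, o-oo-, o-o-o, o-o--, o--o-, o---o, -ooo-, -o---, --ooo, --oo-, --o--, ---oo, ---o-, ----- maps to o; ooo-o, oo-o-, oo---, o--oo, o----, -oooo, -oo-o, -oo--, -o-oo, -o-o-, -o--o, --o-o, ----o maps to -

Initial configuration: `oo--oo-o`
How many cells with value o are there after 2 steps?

4

o-o-o--o
--o-o-oo
count of o: 4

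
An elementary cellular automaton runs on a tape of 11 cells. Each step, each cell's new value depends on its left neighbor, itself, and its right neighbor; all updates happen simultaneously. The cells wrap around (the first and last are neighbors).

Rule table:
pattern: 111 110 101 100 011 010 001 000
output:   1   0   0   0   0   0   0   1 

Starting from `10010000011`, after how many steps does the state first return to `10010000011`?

11

00000111001
01110010000
00100000111
00001110010
11100100000
01000001110
00011100100
11001000001
10000011100
00111001000
10010000011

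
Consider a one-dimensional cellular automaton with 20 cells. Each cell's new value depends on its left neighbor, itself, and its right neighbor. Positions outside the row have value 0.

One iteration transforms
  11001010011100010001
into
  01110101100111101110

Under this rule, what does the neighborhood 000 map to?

1

At position 13 the neighborhood is 000; the next row has 1 there.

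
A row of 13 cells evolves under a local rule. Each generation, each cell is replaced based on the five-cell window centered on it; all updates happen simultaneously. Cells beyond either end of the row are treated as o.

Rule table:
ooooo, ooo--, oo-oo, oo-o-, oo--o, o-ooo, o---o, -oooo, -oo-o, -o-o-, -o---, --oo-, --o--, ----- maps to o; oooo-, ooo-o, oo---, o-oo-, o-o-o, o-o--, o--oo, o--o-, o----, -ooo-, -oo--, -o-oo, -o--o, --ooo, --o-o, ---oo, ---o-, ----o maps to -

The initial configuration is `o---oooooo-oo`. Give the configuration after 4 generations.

-o-o----o----

o-o--ooo--ooo
-o-----oo--oo
o-o-o--o-o--o
-o-o----o----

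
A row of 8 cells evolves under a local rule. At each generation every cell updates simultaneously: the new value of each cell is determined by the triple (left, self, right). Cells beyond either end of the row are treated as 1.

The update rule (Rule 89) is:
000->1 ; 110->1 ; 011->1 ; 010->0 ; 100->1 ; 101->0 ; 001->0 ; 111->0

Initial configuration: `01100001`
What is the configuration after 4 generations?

10111101

generation 1: 01111101
generation 2: 01000101
generation 3: 00110001
generation 4: 10111101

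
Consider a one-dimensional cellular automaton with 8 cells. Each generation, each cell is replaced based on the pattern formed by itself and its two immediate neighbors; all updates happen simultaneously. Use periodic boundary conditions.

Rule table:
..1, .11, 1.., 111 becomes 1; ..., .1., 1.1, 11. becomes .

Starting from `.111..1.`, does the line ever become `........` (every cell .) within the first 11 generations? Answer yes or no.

no

111.11.1
11..1..1
1.11.111
..1..111
11.1111.
1..111..
.1111.11
.111..1.  (repeats generation 0; period 8)
generation 11: 1.11.111
generation 11 is 1.11.111, still not uniform .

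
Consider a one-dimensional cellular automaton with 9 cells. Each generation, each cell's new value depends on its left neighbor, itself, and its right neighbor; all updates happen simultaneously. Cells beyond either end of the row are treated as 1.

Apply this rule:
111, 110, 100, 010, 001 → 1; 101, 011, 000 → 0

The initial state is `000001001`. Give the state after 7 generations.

111101010

100011110
110101110
110100110
110111010
110011010
111101010
111101010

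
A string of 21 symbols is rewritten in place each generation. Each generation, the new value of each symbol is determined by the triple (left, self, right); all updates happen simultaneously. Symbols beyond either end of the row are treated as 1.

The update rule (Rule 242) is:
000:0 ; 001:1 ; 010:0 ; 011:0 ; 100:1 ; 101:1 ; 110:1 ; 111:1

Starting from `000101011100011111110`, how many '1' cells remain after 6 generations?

15

101010101110101111111
110101010111010111111
111010101011101011111
111101010101110101111
111110101010111010111
111111010101011101011
count of 1: 15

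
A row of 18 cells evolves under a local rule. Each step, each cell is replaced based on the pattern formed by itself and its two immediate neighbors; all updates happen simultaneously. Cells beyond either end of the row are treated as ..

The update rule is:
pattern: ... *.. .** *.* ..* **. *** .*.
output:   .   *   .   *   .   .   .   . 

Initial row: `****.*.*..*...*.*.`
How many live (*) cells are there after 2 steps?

step 1: ....*.*.*..*...*.*
step 2: .....*.*.*..*...*.
count of *: 5

5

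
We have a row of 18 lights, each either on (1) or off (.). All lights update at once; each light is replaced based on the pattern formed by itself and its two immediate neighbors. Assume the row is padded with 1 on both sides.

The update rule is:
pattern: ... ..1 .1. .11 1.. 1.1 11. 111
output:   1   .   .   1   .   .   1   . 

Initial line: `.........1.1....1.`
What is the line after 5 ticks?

.........111.11...

.1111111.....11...
.1.....1.111.11.1.
...111...1.1.11...
.1.1.1.1.....11.1.
.........111.11...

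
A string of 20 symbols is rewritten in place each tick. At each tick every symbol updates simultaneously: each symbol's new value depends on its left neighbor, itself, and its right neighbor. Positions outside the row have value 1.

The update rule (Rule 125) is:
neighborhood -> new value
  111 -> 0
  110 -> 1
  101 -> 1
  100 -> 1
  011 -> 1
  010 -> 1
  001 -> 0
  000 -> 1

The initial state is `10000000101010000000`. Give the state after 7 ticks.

tick 1: 11111110111111111110
tick 2: 00000011100000000011
tick 3: 11111010111111111010
tick 4: 00001111100000001111
tick 5: 11101000111111101000
tick 6: 00111110100000111110
tick 7: 10100011111110100011

10100011111110100011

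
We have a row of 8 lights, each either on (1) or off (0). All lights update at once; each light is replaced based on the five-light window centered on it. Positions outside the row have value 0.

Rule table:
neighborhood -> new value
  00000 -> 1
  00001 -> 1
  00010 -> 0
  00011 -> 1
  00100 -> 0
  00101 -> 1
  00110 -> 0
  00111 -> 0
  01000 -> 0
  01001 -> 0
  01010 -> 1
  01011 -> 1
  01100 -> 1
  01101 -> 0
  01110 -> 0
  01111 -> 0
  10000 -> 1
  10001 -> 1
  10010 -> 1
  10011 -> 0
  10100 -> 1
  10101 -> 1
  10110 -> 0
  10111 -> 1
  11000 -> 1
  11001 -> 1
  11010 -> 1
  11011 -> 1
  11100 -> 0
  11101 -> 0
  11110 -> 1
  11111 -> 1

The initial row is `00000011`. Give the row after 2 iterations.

iteration 1: 11111101
iteration 2: 00111011

00111011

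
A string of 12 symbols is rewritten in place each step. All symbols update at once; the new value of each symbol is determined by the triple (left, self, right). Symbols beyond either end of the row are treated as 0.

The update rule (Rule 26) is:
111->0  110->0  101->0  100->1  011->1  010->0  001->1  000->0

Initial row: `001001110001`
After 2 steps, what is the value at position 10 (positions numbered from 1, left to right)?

010111001010
100100110001
position 10 holds 0

0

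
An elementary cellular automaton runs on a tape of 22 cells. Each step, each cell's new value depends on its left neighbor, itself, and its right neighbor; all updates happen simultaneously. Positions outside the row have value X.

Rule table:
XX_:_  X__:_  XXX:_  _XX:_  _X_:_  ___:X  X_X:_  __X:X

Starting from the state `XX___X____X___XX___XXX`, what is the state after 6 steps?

_XXXX___X____X___XX___

step 1: ___XX__XXX__XX___XX___
step 2: _XX___X____X___XX___XX
step 3: ____XX__XXX__XX___XX__
step 4: _XXX___X____X___XX___X
step 5: _____XX__XXX__XX___XX_
step 6: _XXXX___X____X___XX___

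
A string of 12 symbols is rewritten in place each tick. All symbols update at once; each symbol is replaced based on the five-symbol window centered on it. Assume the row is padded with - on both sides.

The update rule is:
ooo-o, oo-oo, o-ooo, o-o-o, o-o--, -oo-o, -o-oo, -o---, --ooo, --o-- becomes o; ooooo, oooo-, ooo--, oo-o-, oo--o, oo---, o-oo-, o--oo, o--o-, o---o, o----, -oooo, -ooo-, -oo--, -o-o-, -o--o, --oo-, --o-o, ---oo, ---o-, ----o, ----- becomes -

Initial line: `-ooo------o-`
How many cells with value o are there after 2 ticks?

2

tick 1: -o--------oo
tick 2: -oo---------
count of o: 2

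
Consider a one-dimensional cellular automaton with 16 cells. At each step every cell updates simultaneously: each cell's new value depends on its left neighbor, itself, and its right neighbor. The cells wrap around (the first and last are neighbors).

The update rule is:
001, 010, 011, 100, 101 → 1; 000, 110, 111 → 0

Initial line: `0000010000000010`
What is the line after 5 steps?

0001101011001101

step 1: 0000111000000111
step 2: 1001100100001100
step 3: 1111011110011011
step 4: 0000110001110110
step 5: 0001101011001101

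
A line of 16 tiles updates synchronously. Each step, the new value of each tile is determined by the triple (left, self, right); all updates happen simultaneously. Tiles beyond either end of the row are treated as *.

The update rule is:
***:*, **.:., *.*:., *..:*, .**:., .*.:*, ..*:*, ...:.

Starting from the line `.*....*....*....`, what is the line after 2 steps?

...**.*.**.*.**.

step 1: .**..***..***..*
step 2: ...**.*.**.*.**.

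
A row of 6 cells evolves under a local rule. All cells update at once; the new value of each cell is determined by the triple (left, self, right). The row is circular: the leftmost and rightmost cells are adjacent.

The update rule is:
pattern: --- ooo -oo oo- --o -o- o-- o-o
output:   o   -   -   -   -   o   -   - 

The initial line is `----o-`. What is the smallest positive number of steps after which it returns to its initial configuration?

2

step 1: ooo-o-
step 2: ----o-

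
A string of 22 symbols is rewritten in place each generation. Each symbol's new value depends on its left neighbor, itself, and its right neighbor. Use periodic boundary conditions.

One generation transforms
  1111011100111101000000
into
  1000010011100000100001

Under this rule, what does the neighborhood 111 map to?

0

At position 1 the neighborhood is 111; the next row has 0 there.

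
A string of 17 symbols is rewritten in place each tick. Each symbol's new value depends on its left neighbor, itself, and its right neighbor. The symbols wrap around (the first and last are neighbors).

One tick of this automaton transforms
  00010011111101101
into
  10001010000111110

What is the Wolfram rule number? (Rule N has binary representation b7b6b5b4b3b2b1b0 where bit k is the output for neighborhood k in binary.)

120

position 7: 111 → 0  (bit 7 = 0)
position 11: 110 → 1  (bit 6 = 1)
position 12: 101 → 1  (bit 5 = 1)
position 0: 100 → 1  (bit 4 = 1)
position 6: 011 → 1  (bit 3 = 1)
position 3: 010 → 0  (bit 2 = 0)
position 2: 001 → 0  (bit 1 = 0)
position 1: 000 → 0  (bit 0 = 0)
bits b7..b0 = 01111000 = 120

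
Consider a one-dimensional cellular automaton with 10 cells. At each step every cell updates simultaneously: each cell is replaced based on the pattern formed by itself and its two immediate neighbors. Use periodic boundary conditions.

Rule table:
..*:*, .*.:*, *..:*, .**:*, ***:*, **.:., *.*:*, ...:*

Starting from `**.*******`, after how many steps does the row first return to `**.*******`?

10

*.********
.*********
*********.
********.*
*******.**
******.***
*****.****
****.*****
***.******
**.*******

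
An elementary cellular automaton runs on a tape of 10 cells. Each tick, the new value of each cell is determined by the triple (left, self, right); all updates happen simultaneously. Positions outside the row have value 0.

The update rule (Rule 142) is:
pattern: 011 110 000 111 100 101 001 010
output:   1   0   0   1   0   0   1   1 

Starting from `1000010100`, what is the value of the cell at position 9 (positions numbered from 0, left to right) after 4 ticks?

1000110100
1001100100
1011001100
1010011000
position 9 holds 0

0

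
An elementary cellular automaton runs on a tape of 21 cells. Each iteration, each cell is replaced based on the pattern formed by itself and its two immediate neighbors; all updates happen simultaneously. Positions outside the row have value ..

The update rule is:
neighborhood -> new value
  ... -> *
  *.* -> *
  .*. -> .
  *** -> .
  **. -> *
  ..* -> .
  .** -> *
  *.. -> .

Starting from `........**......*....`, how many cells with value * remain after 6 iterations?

*******.**.****...***
*.....******..*.*.*.*
..***.*....*...*.*.*.
*.*.**..**...*..*.*..
.*.***..**.*.....*..*
..**.*..***..***.....
count of *: 9

9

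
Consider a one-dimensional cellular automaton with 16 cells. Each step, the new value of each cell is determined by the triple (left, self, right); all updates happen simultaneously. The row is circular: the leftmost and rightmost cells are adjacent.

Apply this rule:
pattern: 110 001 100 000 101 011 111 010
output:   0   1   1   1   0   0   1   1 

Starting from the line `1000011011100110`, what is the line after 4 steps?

1111110100010011

step 1: 1111100001011000
step 2: 0111011111000111
step 3: 0010001110111010
step 4: 1111110100010011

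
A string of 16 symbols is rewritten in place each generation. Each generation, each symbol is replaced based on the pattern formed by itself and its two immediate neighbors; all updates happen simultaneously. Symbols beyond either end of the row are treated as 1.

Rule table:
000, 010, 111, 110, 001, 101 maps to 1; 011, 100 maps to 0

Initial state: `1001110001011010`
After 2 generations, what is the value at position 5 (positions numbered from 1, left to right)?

1010110111101111
1111011011110111
position 5 holds 0

0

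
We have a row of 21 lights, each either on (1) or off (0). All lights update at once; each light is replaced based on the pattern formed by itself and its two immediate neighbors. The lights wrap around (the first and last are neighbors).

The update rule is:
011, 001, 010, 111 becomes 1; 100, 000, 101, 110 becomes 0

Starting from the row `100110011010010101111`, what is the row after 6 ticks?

011001100110011010010

001100110010110101111
011001100110100101110
110011001100101101100
100110011001101001001
001100110011001011011
011001100110011010010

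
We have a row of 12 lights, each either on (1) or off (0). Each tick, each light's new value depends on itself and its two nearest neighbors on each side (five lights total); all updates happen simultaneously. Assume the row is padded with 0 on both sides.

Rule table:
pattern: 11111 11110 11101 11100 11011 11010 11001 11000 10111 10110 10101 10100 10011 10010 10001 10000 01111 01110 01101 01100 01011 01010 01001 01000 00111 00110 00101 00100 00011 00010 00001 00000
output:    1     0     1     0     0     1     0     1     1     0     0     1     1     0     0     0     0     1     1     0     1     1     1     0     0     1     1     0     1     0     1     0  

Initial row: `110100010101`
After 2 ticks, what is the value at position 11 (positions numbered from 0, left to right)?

0

111100011011
000010111000
position 11 holds 0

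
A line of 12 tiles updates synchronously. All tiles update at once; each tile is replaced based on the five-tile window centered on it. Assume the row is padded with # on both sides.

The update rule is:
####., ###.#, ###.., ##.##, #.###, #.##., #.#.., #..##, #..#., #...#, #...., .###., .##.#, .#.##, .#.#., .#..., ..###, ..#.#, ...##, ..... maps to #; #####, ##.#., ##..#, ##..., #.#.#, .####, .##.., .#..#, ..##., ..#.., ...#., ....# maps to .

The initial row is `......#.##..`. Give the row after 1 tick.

.###..###..#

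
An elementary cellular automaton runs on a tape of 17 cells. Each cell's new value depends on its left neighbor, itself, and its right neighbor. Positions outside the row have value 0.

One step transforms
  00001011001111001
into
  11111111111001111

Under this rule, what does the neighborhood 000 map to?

1

At position 0 the neighborhood is 000; the next row has 1 there.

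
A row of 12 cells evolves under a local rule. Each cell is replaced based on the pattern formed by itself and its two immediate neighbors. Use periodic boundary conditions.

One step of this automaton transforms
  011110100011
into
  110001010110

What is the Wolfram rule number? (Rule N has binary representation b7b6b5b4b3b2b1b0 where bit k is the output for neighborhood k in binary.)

position 2: 111 → 0  (bit 7 = 0)
position 4: 110 → 0  (bit 6 = 0)
position 0: 101 → 1  (bit 5 = 1)
position 7: 100 → 1  (bit 4 = 1)
position 1: 011 → 1  (bit 3 = 1)
position 6: 010 → 0  (bit 2 = 0)
position 9: 001 → 1  (bit 1 = 1)
position 8: 000 → 0  (bit 0 = 0)
bits b7..b0 = 00111010 = 58

58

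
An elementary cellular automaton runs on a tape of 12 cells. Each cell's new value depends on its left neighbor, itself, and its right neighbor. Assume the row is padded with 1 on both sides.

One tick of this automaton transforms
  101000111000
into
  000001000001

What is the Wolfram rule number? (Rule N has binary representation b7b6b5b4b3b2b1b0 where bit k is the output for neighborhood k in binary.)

2

position 7: 111 → 0  (bit 7 = 0)
position 0: 110 → 0  (bit 6 = 0)
position 1: 101 → 0  (bit 5 = 0)
position 3: 100 → 0  (bit 4 = 0)
position 6: 011 → 0  (bit 3 = 0)
position 2: 010 → 0  (bit 2 = 0)
position 5: 001 → 1  (bit 1 = 1)
position 4: 000 → 0  (bit 0 = 0)
bits b7..b0 = 00000010 = 2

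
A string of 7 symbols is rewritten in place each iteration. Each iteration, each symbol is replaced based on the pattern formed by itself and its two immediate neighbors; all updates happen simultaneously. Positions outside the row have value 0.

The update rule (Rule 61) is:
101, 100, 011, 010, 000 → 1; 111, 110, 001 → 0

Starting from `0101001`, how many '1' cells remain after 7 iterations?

iteration 1: 0111101
iteration 2: 0100011
iteration 3: 0111010
iteration 4: 0100111
iteration 5: 0110100
iteration 6: 0101111
iteration 7: 0111000
count of 1: 3

3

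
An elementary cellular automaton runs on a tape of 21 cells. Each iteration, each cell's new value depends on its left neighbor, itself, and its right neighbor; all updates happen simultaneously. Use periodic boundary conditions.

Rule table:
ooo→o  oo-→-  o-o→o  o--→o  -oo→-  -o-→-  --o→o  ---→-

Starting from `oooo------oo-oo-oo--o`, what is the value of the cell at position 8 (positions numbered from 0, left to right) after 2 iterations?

ooo-o----o--o--o--oo-
-o-o-o--o-oo-oo-oo--o
position 8 holds o

o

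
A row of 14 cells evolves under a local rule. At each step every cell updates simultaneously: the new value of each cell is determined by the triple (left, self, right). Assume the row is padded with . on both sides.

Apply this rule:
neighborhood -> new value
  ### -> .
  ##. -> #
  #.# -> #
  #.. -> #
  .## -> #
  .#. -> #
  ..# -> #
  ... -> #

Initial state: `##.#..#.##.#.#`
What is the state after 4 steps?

#............#

step 1: ##############
step 2: #............#
step 3: ##############  (repeats step 1; period 2)
step 4: #............#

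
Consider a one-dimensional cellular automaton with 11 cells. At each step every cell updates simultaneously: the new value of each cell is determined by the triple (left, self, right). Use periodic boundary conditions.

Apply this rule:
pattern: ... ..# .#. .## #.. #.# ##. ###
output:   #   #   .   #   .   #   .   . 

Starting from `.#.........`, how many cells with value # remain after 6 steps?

2

#..########
..##.......
###..######
....##.....
#####..####
......##...
count of #: 2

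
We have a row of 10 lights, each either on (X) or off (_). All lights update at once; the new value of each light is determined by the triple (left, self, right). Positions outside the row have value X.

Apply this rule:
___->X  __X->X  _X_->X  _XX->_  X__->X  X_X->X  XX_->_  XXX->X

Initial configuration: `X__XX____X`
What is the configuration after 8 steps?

X_XX_X_XXX

_XX__XXXX_
X__XX_XX_X
_XX__X__X_
X__XXXXXXX
_XX_XXXXXX
X__X_XXXXX
_XXXX_XXXX
X_XX_X_XXX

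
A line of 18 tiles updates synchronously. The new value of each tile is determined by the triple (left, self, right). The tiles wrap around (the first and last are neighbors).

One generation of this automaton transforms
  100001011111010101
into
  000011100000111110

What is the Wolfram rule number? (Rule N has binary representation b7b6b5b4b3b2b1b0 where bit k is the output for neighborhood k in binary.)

38

position 8: 111 → 0  (bit 7 = 0)
position 0: 110 → 0  (bit 6 = 0)
position 6: 101 → 1  (bit 5 = 1)
position 1: 100 → 0  (bit 4 = 0)
position 7: 011 → 0  (bit 3 = 0)
position 5: 010 → 1  (bit 2 = 1)
position 4: 001 → 1  (bit 1 = 1)
position 2: 000 → 0  (bit 0 = 0)
bits b7..b0 = 00100110 = 38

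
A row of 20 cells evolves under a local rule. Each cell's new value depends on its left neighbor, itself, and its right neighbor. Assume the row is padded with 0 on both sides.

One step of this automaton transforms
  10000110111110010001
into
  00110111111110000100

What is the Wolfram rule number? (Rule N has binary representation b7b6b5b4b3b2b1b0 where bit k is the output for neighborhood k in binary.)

233

position 9: 111 → 1  (bit 7 = 1)
position 6: 110 → 1  (bit 6 = 1)
position 7: 101 → 1  (bit 5 = 1)
position 1: 100 → 0  (bit 4 = 0)
position 5: 011 → 1  (bit 3 = 1)
position 0: 010 → 0  (bit 2 = 0)
position 4: 001 → 0  (bit 1 = 0)
position 2: 000 → 1  (bit 0 = 1)
bits b7..b0 = 11101001 = 233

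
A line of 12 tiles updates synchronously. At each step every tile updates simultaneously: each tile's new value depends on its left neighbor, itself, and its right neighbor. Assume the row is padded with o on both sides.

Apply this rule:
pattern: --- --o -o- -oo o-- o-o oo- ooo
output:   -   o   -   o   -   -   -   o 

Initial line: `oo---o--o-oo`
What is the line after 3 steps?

o---o--o--oo
---o--o--ooo
--o--o--oooo

--o--o--oooo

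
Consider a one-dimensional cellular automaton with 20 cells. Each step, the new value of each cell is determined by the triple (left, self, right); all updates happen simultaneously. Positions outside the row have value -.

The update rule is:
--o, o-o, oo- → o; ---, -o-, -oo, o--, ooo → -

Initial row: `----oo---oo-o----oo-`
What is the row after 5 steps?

step 1: ---o-o--o-oo----o-o-
step 2: --o-o--o-o-o---o-o--
step 3: -o-o--o-o-o---o-o---
step 4: o-o--o-o-o---o-o----
step 5: -o--o-o-o---o-o-----

-o--o-o-o---o-o-----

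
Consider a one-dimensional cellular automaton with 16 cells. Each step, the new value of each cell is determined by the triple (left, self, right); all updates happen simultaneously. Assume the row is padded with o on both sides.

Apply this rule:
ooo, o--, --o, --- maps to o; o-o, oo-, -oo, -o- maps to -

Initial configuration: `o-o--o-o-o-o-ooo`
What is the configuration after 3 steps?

step 1: ---oo---------oo
step 2: ooo--ooooooooo-o
step 3: oo-oo-ooooooo---

oo-oo-ooooooo---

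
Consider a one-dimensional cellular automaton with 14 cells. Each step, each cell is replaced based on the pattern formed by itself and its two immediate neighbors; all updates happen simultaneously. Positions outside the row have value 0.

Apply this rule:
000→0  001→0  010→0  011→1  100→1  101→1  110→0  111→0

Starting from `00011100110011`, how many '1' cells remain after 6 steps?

3

step 1: 00010010101010
step 2: 00001001010101
step 3: 00000100101010
step 4: 00000010010101
step 5: 00000001001010
step 6: 00000000100101
count of 1: 3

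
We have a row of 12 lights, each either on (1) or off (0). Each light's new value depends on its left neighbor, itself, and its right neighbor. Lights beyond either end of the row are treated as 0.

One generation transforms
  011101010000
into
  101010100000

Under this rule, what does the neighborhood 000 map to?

0

At position 9 the neighborhood is 000; the next row has 0 there.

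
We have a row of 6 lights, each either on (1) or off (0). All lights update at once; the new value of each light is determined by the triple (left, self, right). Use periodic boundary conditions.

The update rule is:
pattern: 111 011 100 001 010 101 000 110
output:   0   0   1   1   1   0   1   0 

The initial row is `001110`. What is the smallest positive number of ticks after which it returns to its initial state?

2

110001
001110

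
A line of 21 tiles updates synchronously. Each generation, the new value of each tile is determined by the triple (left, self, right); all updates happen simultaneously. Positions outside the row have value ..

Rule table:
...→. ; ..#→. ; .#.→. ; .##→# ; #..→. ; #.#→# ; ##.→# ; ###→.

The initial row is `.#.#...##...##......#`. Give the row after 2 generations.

.......##...##.......

..#....##...##.......
.......##...##.......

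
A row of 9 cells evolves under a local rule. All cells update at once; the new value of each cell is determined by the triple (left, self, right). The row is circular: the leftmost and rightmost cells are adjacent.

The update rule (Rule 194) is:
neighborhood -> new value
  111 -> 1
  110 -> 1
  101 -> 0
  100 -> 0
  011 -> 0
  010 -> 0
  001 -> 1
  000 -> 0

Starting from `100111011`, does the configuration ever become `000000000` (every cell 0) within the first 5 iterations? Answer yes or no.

101011001
100001010
000010000
000100000
001000000
iteration 5 is 001000000, still not uniform 0

no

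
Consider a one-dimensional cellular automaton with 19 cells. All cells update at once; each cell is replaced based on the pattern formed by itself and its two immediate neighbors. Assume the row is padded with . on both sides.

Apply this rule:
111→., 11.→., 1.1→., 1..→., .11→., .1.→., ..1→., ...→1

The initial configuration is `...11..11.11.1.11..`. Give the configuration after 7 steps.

11................1

11................1
...11111111111111..
11................1  (repeats step 1; period 2)
step 7: 11................1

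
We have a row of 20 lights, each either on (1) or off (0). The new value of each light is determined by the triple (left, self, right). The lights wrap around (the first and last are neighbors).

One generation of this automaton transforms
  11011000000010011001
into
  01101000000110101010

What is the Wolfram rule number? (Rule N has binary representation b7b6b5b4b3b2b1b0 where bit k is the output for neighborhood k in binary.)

position 0: 111 → 0  (bit 7 = 0)
position 1: 110 → 1  (bit 6 = 1)
position 2: 101 → 1  (bit 5 = 1)
position 5: 100 → 0  (bit 4 = 0)
position 3: 011 → 0  (bit 3 = 0)
position 12: 010 → 1  (bit 2 = 1)
position 11: 001 → 1  (bit 1 = 1)
position 6: 000 → 0  (bit 0 = 0)
bits b7..b0 = 01100110 = 102

102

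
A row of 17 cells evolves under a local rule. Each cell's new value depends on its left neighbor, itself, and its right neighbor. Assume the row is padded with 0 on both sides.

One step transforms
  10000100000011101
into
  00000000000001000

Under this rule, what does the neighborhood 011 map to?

At position 12 the neighborhood is 011; the next row has 0 there.

0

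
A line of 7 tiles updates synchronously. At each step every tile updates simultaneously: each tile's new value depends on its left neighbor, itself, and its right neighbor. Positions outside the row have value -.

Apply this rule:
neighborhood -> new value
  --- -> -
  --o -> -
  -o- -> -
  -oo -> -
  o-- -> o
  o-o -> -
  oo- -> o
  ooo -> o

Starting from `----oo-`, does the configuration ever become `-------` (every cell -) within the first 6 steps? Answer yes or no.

yes

-----oo
------o
-------
all cells are - at step 3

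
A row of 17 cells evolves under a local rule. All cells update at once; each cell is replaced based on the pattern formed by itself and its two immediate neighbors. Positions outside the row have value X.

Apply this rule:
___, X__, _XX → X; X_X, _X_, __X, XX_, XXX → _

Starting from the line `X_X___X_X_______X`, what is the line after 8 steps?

___XX____XXXXXX_X
XX_X_XXX_X______X
_____X____XXXXX_X
XXXX__XXX_X_____X
____X_X____XXXX_X
XXX____XXX_X____X
___XXX_X____XXX_X
XX_X____XXX_X___X

XX_X____XXX_X___X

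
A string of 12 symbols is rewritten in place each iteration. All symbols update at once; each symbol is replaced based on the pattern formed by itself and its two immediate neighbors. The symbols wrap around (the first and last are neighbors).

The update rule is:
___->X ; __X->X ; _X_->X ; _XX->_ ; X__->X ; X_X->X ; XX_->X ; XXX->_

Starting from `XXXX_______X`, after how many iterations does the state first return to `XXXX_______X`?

___XXXXXXXX_
XXX_______XX
__XXXXXXXX__
XX_______XXX
_XXXXXXXX___
X_______XXXX
XXXXXXXX____
_______XXXXX
XXXXXXX____X
______XXXXX_
XXXXXX____XX
_____XXXXX__
XXXXX____XXX
____XXXXX___
XXXX____XXXX
___XXXXX____
XXX____XXXXX
__XXXXX_____
XX____XXXXXX
_XXXXX______
X____XXXXXXX
XXXXX_______
____XXXXXXXX
XXXX_______X

24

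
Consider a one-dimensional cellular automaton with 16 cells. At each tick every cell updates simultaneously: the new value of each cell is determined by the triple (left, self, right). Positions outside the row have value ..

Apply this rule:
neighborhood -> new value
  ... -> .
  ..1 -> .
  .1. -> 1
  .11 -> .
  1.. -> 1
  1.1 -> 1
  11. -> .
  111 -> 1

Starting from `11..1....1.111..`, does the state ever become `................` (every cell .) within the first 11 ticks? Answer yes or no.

..1.11...11.1.1.
..11..1....11111
....1.11....111.
....11..1....1.1
......1.11...111
......11..1...1.
........1.11..11
........11..1...
..........1.11..
..........11..1.
............1.11
tick 11 is ............1.11, still not uniform .

no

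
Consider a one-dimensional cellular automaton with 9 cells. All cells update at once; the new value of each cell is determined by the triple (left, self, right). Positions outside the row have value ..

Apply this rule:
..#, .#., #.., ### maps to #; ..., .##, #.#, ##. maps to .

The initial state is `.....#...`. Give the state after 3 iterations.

....###..
...#.#.#.
..##.#.##

..##.#.##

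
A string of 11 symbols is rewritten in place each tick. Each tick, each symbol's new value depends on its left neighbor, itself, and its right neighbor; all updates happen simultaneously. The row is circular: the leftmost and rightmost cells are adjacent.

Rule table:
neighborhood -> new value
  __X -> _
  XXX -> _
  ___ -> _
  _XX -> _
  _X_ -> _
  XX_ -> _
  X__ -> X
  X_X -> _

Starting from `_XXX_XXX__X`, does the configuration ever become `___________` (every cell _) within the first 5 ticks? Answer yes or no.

tick 1: ________X__
tick 2: _________X_
tick 3: __________X
tick 4: X__________
tick 5: _X_________
tick 5 is _X_________, still not uniform _

no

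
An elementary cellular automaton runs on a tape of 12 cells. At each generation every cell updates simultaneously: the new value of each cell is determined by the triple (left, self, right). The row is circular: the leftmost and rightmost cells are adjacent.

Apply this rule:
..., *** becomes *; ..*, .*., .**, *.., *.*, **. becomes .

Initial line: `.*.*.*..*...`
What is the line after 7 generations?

..******..**

..........**
.********...
..******..**
...****.....
**..**..****
*........***
..******..**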